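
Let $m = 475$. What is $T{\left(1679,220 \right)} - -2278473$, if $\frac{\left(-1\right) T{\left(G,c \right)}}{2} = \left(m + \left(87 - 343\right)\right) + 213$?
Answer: $2277609$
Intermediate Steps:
$T{\left(G,c \right)} = -864$ ($T{\left(G,c \right)} = - 2 \left(\left(475 + \left(87 - 343\right)\right) + 213\right) = - 2 \left(\left(475 - 256\right) + 213\right) = - 2 \left(219 + 213\right) = \left(-2\right) 432 = -864$)
$T{\left(1679,220 \right)} - -2278473 = -864 - -2278473 = -864 + 2278473 = 2277609$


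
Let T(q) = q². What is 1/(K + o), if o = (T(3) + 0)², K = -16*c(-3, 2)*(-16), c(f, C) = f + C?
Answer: -1/175 ≈ -0.0057143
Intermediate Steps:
c(f, C) = C + f
K = -256 (K = -16*(2 - 3)*(-16) = -16*(-1)*(-16) = 16*(-16) = -256)
o = 81 (o = (3² + 0)² = (9 + 0)² = 9² = 81)
1/(K + o) = 1/(-256 + 81) = 1/(-175) = -1/175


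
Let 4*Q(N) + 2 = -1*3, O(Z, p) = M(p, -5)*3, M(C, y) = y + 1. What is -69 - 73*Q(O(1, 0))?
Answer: 89/4 ≈ 22.250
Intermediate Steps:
M(C, y) = 1 + y
O(Z, p) = -12 (O(Z, p) = (1 - 5)*3 = -4*3 = -12)
Q(N) = -5/4 (Q(N) = -½ + (-1*3)/4 = -½ + (¼)*(-3) = -½ - ¾ = -5/4)
-69 - 73*Q(O(1, 0)) = -69 - 73*(-5/4) = -69 + 365/4 = 89/4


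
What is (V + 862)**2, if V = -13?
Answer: 720801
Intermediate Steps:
(V + 862)**2 = (-13 + 862)**2 = 849**2 = 720801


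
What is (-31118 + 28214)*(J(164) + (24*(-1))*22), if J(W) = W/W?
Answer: 1530408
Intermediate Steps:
J(W) = 1
(-31118 + 28214)*(J(164) + (24*(-1))*22) = (-31118 + 28214)*(1 + (24*(-1))*22) = -2904*(1 - 24*22) = -2904*(1 - 528) = -2904*(-527) = 1530408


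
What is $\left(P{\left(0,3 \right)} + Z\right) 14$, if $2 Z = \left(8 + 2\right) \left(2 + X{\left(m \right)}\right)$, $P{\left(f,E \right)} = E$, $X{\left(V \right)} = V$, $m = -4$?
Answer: $-98$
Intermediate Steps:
$Z = -10$ ($Z = \frac{\left(8 + 2\right) \left(2 - 4\right)}{2} = \frac{10 \left(-2\right)}{2} = \frac{1}{2} \left(-20\right) = -10$)
$\left(P{\left(0,3 \right)} + Z\right) 14 = \left(3 - 10\right) 14 = \left(-7\right) 14 = -98$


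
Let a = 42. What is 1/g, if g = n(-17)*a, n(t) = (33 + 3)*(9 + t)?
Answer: -1/12096 ≈ -8.2672e-5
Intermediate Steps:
n(t) = 324 + 36*t (n(t) = 36*(9 + t) = 324 + 36*t)
g = -12096 (g = (324 + 36*(-17))*42 = (324 - 612)*42 = -288*42 = -12096)
1/g = 1/(-12096) = -1/12096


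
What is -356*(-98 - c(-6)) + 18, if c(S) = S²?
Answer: 47722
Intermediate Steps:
-356*(-98 - c(-6)) + 18 = -356*(-98 - 1*(-6)²) + 18 = -356*(-98 - 1*36) + 18 = -356*(-98 - 36) + 18 = -356*(-134) + 18 = 47704 + 18 = 47722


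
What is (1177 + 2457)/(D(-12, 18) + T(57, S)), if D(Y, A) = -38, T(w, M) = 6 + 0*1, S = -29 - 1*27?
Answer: -1817/16 ≈ -113.56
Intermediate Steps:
S = -56 (S = -29 - 27 = -56)
T(w, M) = 6 (T(w, M) = 6 + 0 = 6)
(1177 + 2457)/(D(-12, 18) + T(57, S)) = (1177 + 2457)/(-38 + 6) = 3634/(-32) = 3634*(-1/32) = -1817/16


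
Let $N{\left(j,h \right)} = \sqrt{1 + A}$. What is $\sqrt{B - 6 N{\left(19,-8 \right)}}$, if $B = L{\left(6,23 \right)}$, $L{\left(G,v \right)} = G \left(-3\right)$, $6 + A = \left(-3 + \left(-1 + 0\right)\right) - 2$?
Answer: $\sqrt{-18 - 6 i \sqrt{11}} \approx 2.1015 - 4.7346 i$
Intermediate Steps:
$A = -12$ ($A = -6 + \left(\left(-3 + \left(-1 + 0\right)\right) - 2\right) = -6 - 6 = -12$)
$N{\left(j,h \right)} = i \sqrt{11}$ ($N{\left(j,h \right)} = \sqrt{1 - 12} = \sqrt{-11} = i \sqrt{11}$)
$L{\left(G,v \right)} = - 3 G$
$B = -18$ ($B = \left(-3\right) 6 = -18$)
$\sqrt{B - 6 N{\left(19,-8 \right)}} = \sqrt{-18 - 6 i \sqrt{11}}$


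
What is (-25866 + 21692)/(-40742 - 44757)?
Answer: 4174/85499 ≈ 0.048819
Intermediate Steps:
(-25866 + 21692)/(-40742 - 44757) = -4174/(-85499) = -4174*(-1/85499) = 4174/85499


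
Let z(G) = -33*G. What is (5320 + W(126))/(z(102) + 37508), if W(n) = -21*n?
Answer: 1337/17071 ≈ 0.078320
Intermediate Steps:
(5320 + W(126))/(z(102) + 37508) = (5320 - 21*126)/(-33*102 + 37508) = (5320 - 2646)/(-3366 + 37508) = 2674/34142 = 2674*(1/34142) = 1337/17071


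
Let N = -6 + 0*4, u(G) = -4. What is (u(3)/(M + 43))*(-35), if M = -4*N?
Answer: 140/67 ≈ 2.0896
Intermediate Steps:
N = -6 (N = -6 + 0 = -6)
M = 24 (M = -4*(-6) = 24)
(u(3)/(M + 43))*(-35) = -4/(24 + 43)*(-35) = -4/67*(-35) = 140/67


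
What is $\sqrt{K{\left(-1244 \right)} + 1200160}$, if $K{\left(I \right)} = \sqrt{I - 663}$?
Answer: $\sqrt{1200160 + i \sqrt{1907}} \approx 1095.5 + 0.02 i$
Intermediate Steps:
$K{\left(I \right)} = \sqrt{-663 + I}$
$\sqrt{K{\left(-1244 \right)} + 1200160} = \sqrt{\sqrt{-663 - 1244} + 1200160} = \sqrt{\sqrt{-1907} + 1200160} = \sqrt{i \sqrt{1907} + 1200160} = \sqrt{1200160 + i \sqrt{1907}}$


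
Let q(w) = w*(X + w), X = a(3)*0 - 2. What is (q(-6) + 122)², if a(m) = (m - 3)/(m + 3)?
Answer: 28900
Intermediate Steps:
a(m) = (-3 + m)/(3 + m)
X = -2 (X = ((-3 + 3)/(3 + 3))*0 - 2 = (0/6)*0 - 2 = ((⅙)*0)*0 - 2 = 0*0 - 2 = 0 - 2 = -2)
q(w) = w*(-2 + w)
(q(-6) + 122)² = (-6*(-2 - 6) + 122)² = (-6*(-8) + 122)² = (48 + 122)² = 170² = 28900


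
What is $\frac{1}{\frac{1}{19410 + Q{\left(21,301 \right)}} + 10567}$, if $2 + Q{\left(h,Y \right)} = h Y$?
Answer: $\frac{25729}{271878344} \approx 9.4634 \cdot 10^{-5}$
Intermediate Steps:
$Q{\left(h,Y \right)} = -2 + Y h$ ($Q{\left(h,Y \right)} = -2 + h Y = -2 + Y h$)
$\frac{1}{\frac{1}{19410 + Q{\left(21,301 \right)}} + 10567} = \frac{1}{\frac{1}{19410 + \left(-2 + 301 \cdot 21\right)} + 10567} = \frac{1}{\frac{1}{19410 + \left(-2 + 6321\right)} + 10567} = \frac{1}{\frac{1}{19410 + 6319} + 10567} = \frac{1}{\frac{1}{25729} + 10567} = \frac{1}{\frac{271878344}{25729}} = \frac{25729}{271878344}$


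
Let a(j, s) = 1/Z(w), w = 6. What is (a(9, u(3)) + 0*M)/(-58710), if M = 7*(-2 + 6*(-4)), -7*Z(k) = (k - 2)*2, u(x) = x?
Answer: 7/469680 ≈ 1.4904e-5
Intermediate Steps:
Z(k) = 4/7 - 2*k/7 (Z(k) = -(k - 2)*2/7 = -(-2 + k)*2/7 = -(-4 + 2*k)/7 = 4/7 - 2*k/7)
a(j, s) = -7/8 (a(j, s) = 1/(4/7 - 2/7*6) = 1/(4/7 - 12/7) = 1/(-8/7) = -7/8)
M = -182 (M = 7*(-2 - 24) = 7*(-26) = -182)
(a(9, u(3)) + 0*M)/(-58710) = (-7/8 + 0*(-182))/(-58710) = (-7/8 + 0)*(-1/58710) = -7/8*(-1/58710) = 7/469680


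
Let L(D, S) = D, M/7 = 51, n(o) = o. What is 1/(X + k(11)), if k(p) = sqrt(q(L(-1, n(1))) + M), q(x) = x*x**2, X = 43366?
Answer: 21683/940304800 - sqrt(89)/940304800 ≈ 2.3050e-5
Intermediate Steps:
M = 357 (M = 7*51 = 357)
q(x) = x**3
k(p) = 2*sqrt(89) (k(p) = sqrt((-1)**3 + 357) = sqrt(-1 + 357) = sqrt(356) = 2*sqrt(89))
1/(X + k(11)) = 1/(43366 + 2*sqrt(89))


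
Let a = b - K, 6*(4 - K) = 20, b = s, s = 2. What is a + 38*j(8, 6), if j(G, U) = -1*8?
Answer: -908/3 ≈ -302.67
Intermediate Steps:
b = 2
K = 2/3 (K = 4 - 1/6*20 = 4 - 10/3 = 2/3 ≈ 0.66667)
j(G, U) = -8
a = 4/3 (a = 2 - 1*2/3 = 2 - 2/3 = 4/3 ≈ 1.3333)
a + 38*j(8, 6) = 4/3 + 38*(-8) = 4/3 - 304 = -908/3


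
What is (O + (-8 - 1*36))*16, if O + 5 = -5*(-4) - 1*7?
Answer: -576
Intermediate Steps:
O = 8 (O = -5 + (-5*(-4) - 1*7) = -5 + (20 - 7) = -5 + 13 = 8)
(O + (-8 - 1*36))*16 = (8 + (-8 - 1*36))*16 = (8 + (-8 - 36))*16 = (8 - 44)*16 = -36*16 = -576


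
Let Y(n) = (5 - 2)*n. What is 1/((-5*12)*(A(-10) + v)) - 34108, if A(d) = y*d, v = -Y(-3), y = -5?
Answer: -120742321/3540 ≈ -34108.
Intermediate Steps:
Y(n) = 3*n
v = 9 (v = -3*(-3) = -1*(-9) = 9)
A(d) = -5*d
1/((-5*12)*(A(-10) + v)) - 34108 = 1/((-5*12)*(-5*(-10) + 9)) - 34108 = 1/(-60*(50 + 9)) - 34108 = 1/(-60*59) - 34108 = 1/(-3540) - 34108 = -1/3540 - 34108 = -120742321/3540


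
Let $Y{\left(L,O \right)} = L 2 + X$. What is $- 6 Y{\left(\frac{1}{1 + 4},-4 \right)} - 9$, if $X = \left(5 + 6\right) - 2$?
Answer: $- \frac{327}{5} \approx -65.4$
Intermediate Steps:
$X = 9$ ($X = 11 - 2 = 9$)
$Y{\left(L,O \right)} = 9 + 2 L$ ($Y{\left(L,O \right)} = L 2 + 9 = 2 L + 9 = 9 + 2 L$)
$- 6 Y{\left(\frac{1}{1 + 4},-4 \right)} - 9 = - 6 \left(9 + \frac{2}{1 + 4}\right) - 9 = - 6 \left(9 + \frac{2}{5}\right) - 9 = \left(-6\right) \frac{47}{5} - 9 = - \frac{282}{5} - 9 = - \frac{327}{5}$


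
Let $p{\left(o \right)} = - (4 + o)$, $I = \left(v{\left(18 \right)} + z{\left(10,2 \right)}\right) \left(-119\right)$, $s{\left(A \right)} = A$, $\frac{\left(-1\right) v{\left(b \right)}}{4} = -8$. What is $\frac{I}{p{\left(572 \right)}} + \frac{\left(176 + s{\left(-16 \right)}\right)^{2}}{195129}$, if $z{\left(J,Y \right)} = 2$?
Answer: $\frac{44679863}{6244128} \approx 7.1555$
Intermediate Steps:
$v{\left(b \right)} = 32$ ($v{\left(b \right)} = \left(-4\right) \left(-8\right) = 32$)
$I = -4046$ ($I = \left(32 + 2\right) \left(-119\right) = 34 \left(-119\right) = -4046$)
$p{\left(o \right)} = -4 - o$
$\frac{I}{p{\left(572 \right)}} + \frac{\left(176 + s{\left(-16 \right)}\right)^{2}}{195129} = - \frac{4046}{-4 - 572} + \frac{\left(176 - 16\right)^{2}}{195129} = - \frac{4046}{-4 - 572} + 160^{2} \cdot \frac{1}{195129} = - \frac{4046}{-576} + 25600 \cdot \frac{1}{195129} = \left(-4046\right) \left(- \frac{1}{576}\right) + \frac{25600}{195129} = \frac{2023}{288} + \frac{25600}{195129} = \frac{44679863}{6244128}$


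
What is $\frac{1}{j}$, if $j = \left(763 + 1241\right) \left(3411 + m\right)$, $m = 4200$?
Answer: $\frac{1}{15252444} \approx 6.5563 \cdot 10^{-8}$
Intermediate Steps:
$j = 15252444$ ($j = \left(763 + 1241\right) \left(3411 + 4200\right) = 2004 \cdot 7611 = 15252444$)
$\frac{1}{j} = \frac{1}{15252444}$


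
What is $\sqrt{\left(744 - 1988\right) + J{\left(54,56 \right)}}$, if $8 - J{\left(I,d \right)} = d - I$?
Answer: $i \sqrt{1238} \approx 35.185 i$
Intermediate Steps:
$J{\left(I,d \right)} = 8 + I - d$ ($J{\left(I,d \right)} = 8 - \left(d - I\right) = 8 + \left(I - d\right) = 8 + I - d$)
$\sqrt{\left(744 - 1988\right) + J{\left(54,56 \right)}} = \sqrt{\left(744 - 1988\right) + \left(8 + 54 - 56\right)} = \sqrt{-1244 + 6} = \sqrt{-1238} = i \sqrt{1238}$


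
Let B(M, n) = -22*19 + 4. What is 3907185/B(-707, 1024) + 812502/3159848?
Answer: -1028814527671/109014756 ≈ -9437.4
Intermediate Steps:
B(M, n) = -414 (B(M, n) = -418 + 4 = -414)
3907185/B(-707, 1024) + 812502/3159848 = 3907185/(-414) + 812502/3159848 = 3907185*(-1/414) + 812502*(1/3159848) = -1302395/138 + 406251/1579924 = -1028814527671/109014756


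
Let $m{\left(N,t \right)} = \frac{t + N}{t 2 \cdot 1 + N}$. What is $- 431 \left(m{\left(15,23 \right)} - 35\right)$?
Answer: $\frac{903807}{61} \approx 14817.0$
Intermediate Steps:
$m{\left(N,t \right)} = \frac{N + t}{N + 2 t}$ ($m{\left(N,t \right)} = \frac{N + t}{2 t 1 + N} = \frac{N + t}{2 t + N} = \frac{N + t}{N + 2 t}$)
$- 431 \left(m{\left(15,23 \right)} - 35\right) = - 431 \left(\frac{15 + 23}{15 + 2 \cdot 23} - 35\right) = - 431 \left(\frac{1}{15 + 46} \cdot 38 - 35\right) = - 431 \left(\frac{1}{61} \cdot 38 - 35\right) = - 431 \left(\frac{38}{61} - 35\right) = \left(-431\right) \left(- \frac{2097}{61}\right) = \frac{903807}{61}$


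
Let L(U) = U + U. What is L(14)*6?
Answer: 168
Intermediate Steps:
L(U) = 2*U
L(14)*6 = (2*14)*6 = 28*6 = 168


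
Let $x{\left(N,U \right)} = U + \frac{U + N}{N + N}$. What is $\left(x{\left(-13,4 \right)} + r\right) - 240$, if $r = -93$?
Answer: $- \frac{8545}{26} \approx -328.65$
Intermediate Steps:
$x{\left(N,U \right)} = U + \frac{N + U}{2 N}$
$\left(x{\left(-13,4 \right)} + r\right) - 240 = \left(\left(\frac{1}{2} + 4 + \frac{1}{2} \cdot 4 \frac{1}{-13}\right) - 93\right) - 240 = \left(\left(\frac{1}{2} + 4 + \frac{1}{2} \cdot 4 \left(- \frac{1}{13}\right)\right) - 93\right) - 240 = \left(\left(\frac{1}{2} + 4 - \frac{2}{13}\right) - 93\right) - 240 = \left(\frac{113}{26} - 93\right) - 240 = - \frac{2305}{26} - 240 = - \frac{8545}{26}$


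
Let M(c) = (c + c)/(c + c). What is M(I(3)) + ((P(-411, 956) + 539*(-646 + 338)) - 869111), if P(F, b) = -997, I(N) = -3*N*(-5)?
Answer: -1036119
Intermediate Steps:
I(N) = 15*N
M(c) = 1 (M(c) = (2*c)/((2*c)) = (2*c)*(1/(2*c)) = 1)
M(I(3)) + ((P(-411, 956) + 539*(-646 + 338)) - 869111) = 1 + ((-997 + 539*(-646 + 338)) - 869111) = 1 + ((-997 + 539*(-308)) - 869111) = 1 + ((-997 - 166012) - 869111) = 1 + (-167009 - 869111) = 1 - 1036120 = -1036119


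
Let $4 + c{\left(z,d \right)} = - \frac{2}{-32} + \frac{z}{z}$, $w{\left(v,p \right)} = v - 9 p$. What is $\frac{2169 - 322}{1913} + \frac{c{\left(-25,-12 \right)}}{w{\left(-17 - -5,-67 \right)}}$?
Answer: $\frac{17375321}{18089328} \approx 0.96053$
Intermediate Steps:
$c{\left(z,d \right)} = - \frac{47}{16}$ ($c{\left(z,d \right)} = -4 + \left(- \frac{2}{-32} + \frac{z}{z}\right) = -4 + \left(\left(-2\right) \left(- \frac{1}{32}\right) + 1\right) = -4 + \left(\frac{1}{16} + 1\right) = -4 + \frac{17}{16} = - \frac{47}{16}$)
$\frac{2169 - 322}{1913} + \frac{c{\left(-25,-12 \right)}}{w{\left(-17 - -5,-67 \right)}} = \frac{2169 - 322}{1913} - \frac{47}{16 \left(\left(-17 - -5\right) - -603\right)} = \left(2169 - 322\right) \frac{1}{1913} - \frac{47}{16 \left(\left(-17 + 5\right) + 603\right)} = 1847 \cdot \frac{1}{1913} - \frac{47}{16 \left(-12 + 603\right)} = \frac{1847}{1913} - \frac{47}{16 \cdot 591} = \frac{1847}{1913} - \frac{47}{9456} = \frac{17375321}{18089328}$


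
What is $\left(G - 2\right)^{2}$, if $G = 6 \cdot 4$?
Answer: $484$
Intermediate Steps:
$G = 24$
$\left(G - 2\right)^{2} = \left(24 - 2\right)^{2} = 22^{2} = 484$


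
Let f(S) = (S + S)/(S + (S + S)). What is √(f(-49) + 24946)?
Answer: 2*√56130/3 ≈ 157.95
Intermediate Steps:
f(S) = ⅔ (f(S) = (2*S)/(S + 2*S) = (2*S)/((3*S)) = (2*S)*(1/(3*S)) = ⅔)
√(f(-49) + 24946) = √(⅔ + 24946) = √(74840/3) = 2*√56130/3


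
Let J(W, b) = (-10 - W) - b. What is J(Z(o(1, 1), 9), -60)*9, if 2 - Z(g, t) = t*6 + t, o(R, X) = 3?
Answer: 999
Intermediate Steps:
Z(g, t) = 2 - 7*t (Z(g, t) = 2 - (t*6 + t) = 2 - (6*t + t) = 2 - 7*t)
J(W, b) = -10 - W - b
J(Z(o(1, 1), 9), -60)*9 = (-10 - (2 - 7*9) - 1*(-60))*9 = (-10 - (2 - 63) + 60)*9 = (-10 - 1*(-61) + 60)*9 = (-10 + 61 + 60)*9 = 111*9 = 999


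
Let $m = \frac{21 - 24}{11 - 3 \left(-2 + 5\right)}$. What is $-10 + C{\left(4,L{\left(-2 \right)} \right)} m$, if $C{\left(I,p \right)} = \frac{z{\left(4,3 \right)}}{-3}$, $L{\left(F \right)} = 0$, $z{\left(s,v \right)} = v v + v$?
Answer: $-4$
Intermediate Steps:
$z{\left(s,v \right)} = v + v^{2}$ ($z{\left(s,v \right)} = v^{2} + v = v + v^{2}$)
$C{\left(I,p \right)} = -4$ ($C{\left(I,p \right)} = \frac{3 \left(1 + 3\right)}{-3} = 3 \cdot 4 \left(- \frac{1}{3}\right) = 12 \left(- \frac{1}{3}\right) = -4$)
$m = - \frac{3}{2}$ ($m = - \frac{3}{11 - 9} = - \frac{3}{2} \approx -1.5$)
$-10 + C{\left(4,L{\left(-2 \right)} \right)} m = -10 - -6 = -10 + 6 = -4$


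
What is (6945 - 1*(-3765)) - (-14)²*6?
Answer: 9534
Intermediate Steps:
(6945 - 1*(-3765)) - (-14)²*6 = (6945 + 3765) - 196*6 = 10710 - 1*1176 = 10710 - 1176 = 9534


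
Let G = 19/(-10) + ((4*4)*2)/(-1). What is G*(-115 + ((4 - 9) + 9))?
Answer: 37629/10 ≈ 3762.9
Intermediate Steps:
G = -339/10 (G = 19*(-⅒) + (16*2)*(-1) = -19/10 + 32*(-1) = -19/10 - 32 = -339/10 ≈ -33.900)
G*(-115 + ((4 - 9) + 9)) = -339*(-115 + ((4 - 9) + 9))/10 = -339*(-115 + (-5 + 9))/10 = -339*(-115 + 4)/10 = -339/10*(-111) = 37629/10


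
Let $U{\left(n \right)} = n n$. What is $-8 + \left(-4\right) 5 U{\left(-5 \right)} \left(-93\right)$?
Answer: $46492$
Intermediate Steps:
$U{\left(n \right)} = n^{2}$
$-8 + \left(-4\right) 5 U{\left(-5 \right)} \left(-93\right) = -8 + \left(-4\right) 5 \left(-5\right)^{2} \left(-93\right) = -8 + \left(-20\right) 25 \left(-93\right) = -8 - -46500 = -8 + 46500 = 46492$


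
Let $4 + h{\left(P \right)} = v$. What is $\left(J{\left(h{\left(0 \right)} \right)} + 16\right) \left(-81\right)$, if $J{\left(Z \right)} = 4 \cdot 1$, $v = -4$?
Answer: $-1620$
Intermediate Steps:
$h{\left(P \right)} = -8$ ($h{\left(P \right)} = -4 - 4 = -8$)
$J{\left(Z \right)} = 4$
$\left(J{\left(h{\left(0 \right)} \right)} + 16\right) \left(-81\right) = \left(4 + 16\right) \left(-81\right) = 20 \left(-81\right) = -1620$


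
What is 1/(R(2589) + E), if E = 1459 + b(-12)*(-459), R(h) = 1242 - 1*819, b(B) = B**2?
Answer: -1/64214 ≈ -1.5573e-5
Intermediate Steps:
R(h) = 423 (R(h) = 1242 - 819 = 423)
E = -64637 (E = 1459 + (-12)**2*(-459) = 1459 + 144*(-459) = 1459 - 66096 = -64637)
1/(R(2589) + E) = 1/(423 - 64637) = 1/(-64214) = -1/64214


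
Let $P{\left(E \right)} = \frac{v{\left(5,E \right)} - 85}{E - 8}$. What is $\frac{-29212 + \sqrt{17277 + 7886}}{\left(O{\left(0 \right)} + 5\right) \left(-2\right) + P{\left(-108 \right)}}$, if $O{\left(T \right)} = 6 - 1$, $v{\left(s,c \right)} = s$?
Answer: $\frac{211787}{140} - \frac{29 \sqrt{25163}}{560} \approx 1504.5$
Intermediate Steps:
$O{\left(T \right)} = 5$
$P{\left(E \right)} = - \frac{80}{-8 + E}$ ($P{\left(E \right)} = \frac{5 - 85}{E - 8} = - \frac{80}{-8 + E}$)
$\frac{-29212 + \sqrt{17277 + 7886}}{\left(O{\left(0 \right)} + 5\right) \left(-2\right) + P{\left(-108 \right)}} = \frac{-29212 + \sqrt{17277 + 7886}}{\left(5 + 5\right) \left(-2\right) - \frac{80}{-8 - 108}} = \frac{-29212 + \sqrt{25163}}{10 \left(-2\right) - \frac{80}{-116}} = \frac{-29212 + \sqrt{25163}}{-20 - - \frac{20}{29}} = \frac{-29212 + \sqrt{25163}}{-20 + \frac{20}{29}} = \frac{-29212 + \sqrt{25163}}{- \frac{560}{29}} = \left(-29212 + \sqrt{25163}\right) \left(- \frac{29}{560}\right) = \frac{211787}{140} - \frac{29 \sqrt{25163}}{560}$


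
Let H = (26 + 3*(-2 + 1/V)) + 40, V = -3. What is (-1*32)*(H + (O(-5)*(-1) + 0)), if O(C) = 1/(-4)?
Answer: -1896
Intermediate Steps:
O(C) = -¼
H = 59 (H = (26 + 3*(-2 + 1/(-3))) + 40 = (26 + 3*(-2 - ⅓)) + 40 = (26 + 3*(-7/3)) + 40 = (26 - 7) + 40 = 19 + 40 = 59)
(-1*32)*(H + (O(-5)*(-1) + 0)) = (-1*32)*(59 + (-¼*(-1) + 0)) = -32*(59 + (¼ + 0)) = -32*(59 + ¼) = -32*237/4 = -1896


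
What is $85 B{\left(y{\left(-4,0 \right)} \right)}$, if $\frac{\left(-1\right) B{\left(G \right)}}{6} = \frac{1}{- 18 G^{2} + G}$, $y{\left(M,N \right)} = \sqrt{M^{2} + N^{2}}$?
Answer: $\frac{255}{142} \approx 1.7958$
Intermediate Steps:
$B{\left(G \right)} = - \frac{6}{G - 18 G^{2}}$ ($B{\left(G \right)} = - \frac{6}{- 18 G^{2} + G} = - \frac{6}{G - 18 G^{2}}$)
$85 B{\left(y{\left(-4,0 \right)} \right)} = 85 \frac{6}{\sqrt{\left(-4\right)^{2} + 0^{2}} \left(-1 + 18 \sqrt{\left(-4\right)^{2} + 0^{2}}\right)} = 85 \frac{6}{\sqrt{16 + 0} \left(-1 + 18 \sqrt{16 + 0}\right)} = 85 \frac{6}{\sqrt{16} \left(-1 + 18 \sqrt{16}\right)} = 85 \frac{6}{4 \left(-1 + 18 \cdot 4\right)} = 85 \cdot 6 \cdot \frac{1}{4} \frac{1}{-1 + 72} = 85 \cdot 6 \cdot \frac{1}{4} \cdot \frac{1}{71} = 85 \cdot \frac{3}{142} = \frac{255}{142}$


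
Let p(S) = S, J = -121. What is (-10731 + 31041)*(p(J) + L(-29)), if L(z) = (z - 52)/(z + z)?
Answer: -70445235/29 ≈ -2.4291e+6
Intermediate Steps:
L(z) = (-52 + z)/(2*z) (L(z) = (-52 + z)/((2*z)) = (-52 + z)*(1/(2*z)) = (-52 + z)/(2*z))
(-10731 + 31041)*(p(J) + L(-29)) = (-10731 + 31041)*(-121 + (½)*(-52 - 29)/(-29)) = 20310*(-121 + (½)*(-1/29)*(-81)) = 20310*(-121 + 81/58) = 20310*(-6937/58) = -70445235/29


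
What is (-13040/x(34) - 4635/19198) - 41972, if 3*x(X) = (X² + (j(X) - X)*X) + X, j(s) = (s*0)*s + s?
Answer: -95963290405/2284562 ≈ -42005.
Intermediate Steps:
j(s) = s (j(s) = 0*s + s = 0 + s = s)
x(X) = X/3 + X²/3 (x(X) = ((X² + (X - X)*X) + X)/3 = ((X² + 0*X) + X)/3 = ((X² + 0) + X)/3 = (X² + X)/3 = (X + X²)/3 = X/3 + X²/3)
(-13040/x(34) - 4635/19198) - 41972 = (-13040*3/(34*(1 + 34)) - 4635/19198) - 41972 = (-13040/((⅓)*34*35) - 4635*1/19198) - 41972 = (-13040/1190/3 - 4635/19198) - 41972 = (-13040*3/1190 - 4635/19198) - 41972 = (-3912/119 - 4635/19198) - 41972 = -75654141/2284562 - 41972 = -95963290405/2284562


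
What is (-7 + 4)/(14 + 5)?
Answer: -3/19 ≈ -0.15789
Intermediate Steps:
(-7 + 4)/(14 + 5) = -3/19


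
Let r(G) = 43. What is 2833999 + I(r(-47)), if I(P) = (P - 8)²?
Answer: 2835224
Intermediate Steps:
I(P) = (-8 + P)²
2833999 + I(r(-47)) = 2833999 + (-8 + 43)² = 2833999 + 35² = 2833999 + 1225 = 2835224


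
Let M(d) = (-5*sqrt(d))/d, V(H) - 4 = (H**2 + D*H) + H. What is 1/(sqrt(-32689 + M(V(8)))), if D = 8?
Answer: -I*sqrt(14)/sqrt(457646 + sqrt(35)) ≈ -0.0055309*I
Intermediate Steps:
V(H) = 4 + H**2 + 9*H (V(H) = 4 + ((H**2 + 8*H) + H) = 4 + (H**2 + 9*H) = 4 + H**2 + 9*H)
M(d) = -5/sqrt(d)
1/(sqrt(-32689 + M(V(8)))) = 1/(sqrt(-32689 - 5/sqrt(4 + 8**2 + 9*8))) = 1/(sqrt(-32689 - 5/sqrt(4 + 64 + 72))) = 1/(sqrt(-32689 - sqrt(35)/14)) = 1/sqrt(-32689 - sqrt(35)/14)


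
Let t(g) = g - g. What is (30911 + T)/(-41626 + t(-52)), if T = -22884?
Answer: -8027/41626 ≈ -0.19284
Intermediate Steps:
t(g) = 0
(30911 + T)/(-41626 + t(-52)) = (30911 - 22884)/(-41626 + 0) = 8027/(-41626) = 8027*(-1/41626) = -8027/41626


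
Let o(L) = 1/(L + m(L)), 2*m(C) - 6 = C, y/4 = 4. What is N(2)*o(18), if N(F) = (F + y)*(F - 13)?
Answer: -33/5 ≈ -6.6000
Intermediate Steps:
y = 16 (y = 4*4 = 16)
m(C) = 3 + C/2
o(L) = 1/(3 + 3*L/2) (o(L) = 1/(L + (3 + L/2)) = 1/(3 + 3*L/2))
N(F) = (-13 + F)*(16 + F) (N(F) = (F + 16)*(F - 13) = (16 + F)*(-13 + F) = (-13 + F)*(16 + F))
N(2)*o(18) = (-208 + 2² + 3*2)*(2/(3*(2 + 18))) = (-208 + 4 + 6)*((⅔)/20) = -132/20 = -198*1/30 = -33/5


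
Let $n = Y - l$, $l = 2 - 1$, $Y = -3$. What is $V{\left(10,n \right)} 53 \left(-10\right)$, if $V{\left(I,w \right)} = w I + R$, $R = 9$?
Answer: $16430$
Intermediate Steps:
$l = 1$ ($l = 2 - 1 = 1$)
$n = -4$ ($n = -3 - 1 = -4$)
$V{\left(I,w \right)} = 9 + I w$ ($V{\left(I,w \right)} = w I + 9 = I w + 9 = 9 + I w$)
$V{\left(10,n \right)} 53 \left(-10\right) = \left(9 + 10 \left(-4\right)\right) 53 \left(-10\right) = \left(9 - 40\right) 53 \left(-10\right) = \left(-31\right) 53 \left(-10\right) = \left(-1643\right) \left(-10\right) = 16430$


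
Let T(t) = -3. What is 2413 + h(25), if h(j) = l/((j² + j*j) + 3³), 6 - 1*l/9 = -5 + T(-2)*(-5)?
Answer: 3081365/1277 ≈ 2413.0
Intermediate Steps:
l = -36 (l = 54 - 9*(-5 - 3*(-5)) = 54 - 9*(-5 + 15) = 54 - 9*10 = 54 - 90 = -36)
h(j) = -36/(27 + 2*j²) (h(j) = -36/((j² + j*j) + 3³) = -36/((j² + j²) + 27) = -36/(2*j² + 27) = -36/(27 + 2*j²))
2413 + h(25) = 2413 - 36/(27 + 2*25²) = 2413 - 36/(27 + 2*625) = 2413 - 36/(27 + 1250) = 2413 - 36/1277 = 3081365/1277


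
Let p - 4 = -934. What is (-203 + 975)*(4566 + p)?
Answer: 2806992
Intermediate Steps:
p = -930 (p = 4 - 934 = -930)
(-203 + 975)*(4566 + p) = (-203 + 975)*(4566 - 930) = 772*3636 = 2806992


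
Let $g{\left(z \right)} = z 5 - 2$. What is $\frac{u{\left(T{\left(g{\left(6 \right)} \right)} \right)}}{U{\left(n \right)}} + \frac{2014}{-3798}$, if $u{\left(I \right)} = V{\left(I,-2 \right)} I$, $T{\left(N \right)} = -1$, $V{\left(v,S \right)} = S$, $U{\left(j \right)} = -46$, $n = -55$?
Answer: $- \frac{25060}{43677} \approx -0.57376$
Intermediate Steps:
$g{\left(z \right)} = -2 + 5 z$ ($g{\left(z \right)} = 5 z - 2 = -2 + 5 z$)
$u{\left(I \right)} = - 2 I$
$\frac{u{\left(T{\left(g{\left(6 \right)} \right)} \right)}}{U{\left(n \right)}} + \frac{2014}{-3798} = \frac{\left(-2\right) \left(-1\right)}{-46} + \frac{2014}{-3798} = 2 \left(- \frac{1}{46}\right) + 2014 \left(- \frac{1}{3798}\right) = - \frac{1}{23} - \frac{1007}{1899} = - \frac{25060}{43677}$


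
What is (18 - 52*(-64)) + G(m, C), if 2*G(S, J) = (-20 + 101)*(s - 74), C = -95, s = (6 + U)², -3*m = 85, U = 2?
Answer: 2941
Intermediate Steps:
m = -85/3 (m = -⅓*85 = -85/3 ≈ -28.333)
s = 64 (s = (6 + 2)² = 8² = 64)
G(S, J) = -405 (G(S, J) = ((-20 + 101)*(64 - 74))/2 = (81*(-10))/2 = (½)*(-810) = -405)
(18 - 52*(-64)) + G(m, C) = (18 - 52*(-64)) - 405 = (18 + 3328) - 405 = 3346 - 405 = 2941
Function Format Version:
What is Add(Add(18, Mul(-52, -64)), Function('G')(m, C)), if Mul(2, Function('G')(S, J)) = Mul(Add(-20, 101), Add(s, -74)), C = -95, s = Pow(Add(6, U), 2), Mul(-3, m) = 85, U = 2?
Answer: 2941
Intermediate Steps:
m = Rational(-85, 3) (m = Mul(Rational(-1, 3), 85) = Rational(-85, 3) ≈ -28.333)
s = 64 (s = Pow(Add(6, 2), 2) = Pow(8, 2) = 64)
Function('G')(S, J) = -405 (Function('G')(S, J) = Mul(Rational(1, 2), Mul(Add(-20, 101), Add(64, -74))) = Mul(Rational(1, 2), Mul(81, -10)) = Mul(Rational(1, 2), -810) = -405)
Add(Add(18, Mul(-52, -64)), Function('G')(m, C)) = Add(Add(18, Mul(-52, -64)), -405) = Add(Add(18, 3328), -405) = Add(3346, -405) = 2941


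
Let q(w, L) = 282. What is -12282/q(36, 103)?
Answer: -2047/47 ≈ -43.553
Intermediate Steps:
-12282/q(36, 103) = -12282/282 = -12282*1/282 = -2047/47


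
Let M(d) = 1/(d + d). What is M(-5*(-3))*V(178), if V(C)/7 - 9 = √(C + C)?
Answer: 21/10 + 7*√89/15 ≈ 6.5025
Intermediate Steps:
V(C) = 63 + 7*√2*√C (V(C) = 63 + 7*√(C + C) = 63 + 7*√(2*C) = 63 + 7*(√2*√C) = 63 + 7*√2*√C)
M(d) = 1/(2*d)
M(-5*(-3))*V(178) = (1/(2*((-5*(-3)))))*(63 + 7*√2*√178) = ((½)/15)*(63 + 14*√89) = ((½)*(1/15))*(63 + 14*√89) = (63 + 14*√89)/30 = 21/10 + 7*√89/15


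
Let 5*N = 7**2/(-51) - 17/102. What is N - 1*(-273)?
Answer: 27823/102 ≈ 272.77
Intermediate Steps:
N = -23/102 (N = (7**2/(-51) - 17/102)/5 = (49*(-1/51) - 17*1/102)/5 = (-49/51 - 1/6)/5 = (1/5)*(-115/102) = -23/102 ≈ -0.22549)
N - 1*(-273) = -23/102 - 1*(-273) = -23/102 + 273 = 27823/102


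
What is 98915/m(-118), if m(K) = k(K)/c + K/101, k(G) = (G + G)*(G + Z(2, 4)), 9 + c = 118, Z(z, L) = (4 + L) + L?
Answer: 1088955235/2513754 ≈ 433.20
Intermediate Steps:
Z(z, L) = 4 + 2*L
c = 109 (c = -9 + 118 = 109)
k(G) = 2*G*(12 + G) (k(G) = (G + G)*(G + (4 + 2*4)) = (2*G)*(G + (4 + 8)) = (2*G)*(G + 12) = (2*G)*(12 + G) = 2*G*(12 + G))
m(K) = K/101 + 2*K*(12 + K)/109 (m(K) = (2*K*(12 + K))/109 + K/101 = (2*K*(12 + K))*(1/109) + K*(1/101) = 2*K*(12 + K)/109 + K/101 = K/101 + 2*K*(12 + K)/109)
98915/m(-118) = 98915/(((1/11009)*(-118)*(2533 + 202*(-118)))) = 98915/(((1/11009)*(-118)*(2533 - 23836))) = 98915/(((1/11009)*(-118)*(-21303))) = 98915/(2513754/11009) = 98915*(11009/2513754) = 1088955235/2513754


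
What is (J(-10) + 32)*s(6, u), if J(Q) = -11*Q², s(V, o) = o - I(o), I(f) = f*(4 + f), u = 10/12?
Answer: 10235/3 ≈ 3411.7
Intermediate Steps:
u = ⅚ (u = 10*(1/12) = ⅚ ≈ 0.83333)
s(V, o) = o - o*(4 + o)
(J(-10) + 32)*s(6, u) = (-11*(-10)² + 32)*(5*(-3 - 1*⅚)/6) = (-11*100 + 32)*(5*(-3 - ⅚)/6) = (-1100 + 32)*((⅚)*(-23/6)) = -1068*(-115/36) = 10235/3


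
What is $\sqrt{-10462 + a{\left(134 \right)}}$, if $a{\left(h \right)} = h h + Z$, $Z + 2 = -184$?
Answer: $6 \sqrt{203} \approx 85.487$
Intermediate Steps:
$Z = -186$ ($Z = -2 - 184 = -186$)
$a{\left(h \right)} = -186 + h^{2}$ ($a{\left(h \right)} = h h - 186 = h^{2} - 186 = -186 + h^{2}$)
$\sqrt{-10462 + a{\left(134 \right)}} = \sqrt{-10462 - \left(186 - 134^{2}\right)} = \sqrt{-10462 + \left(-186 + 17956\right)} = \sqrt{-10462 + 17770} = \sqrt{7308} = 6 \sqrt{203}$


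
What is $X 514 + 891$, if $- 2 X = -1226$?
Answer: $315973$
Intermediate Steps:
$X = 613$ ($X = \left(- \frac{1}{2}\right) \left(-1226\right) = 613$)
$X 514 + 891 = 613 \cdot 514 + 891 = 315082 + 891 = 315973$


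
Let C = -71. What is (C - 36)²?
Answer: 11449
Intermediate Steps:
(C - 36)² = (-71 - 36)² = (-107)² = 11449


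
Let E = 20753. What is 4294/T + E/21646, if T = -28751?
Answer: 503721579/622344146 ≈ 0.80939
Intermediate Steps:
4294/T + E/21646 = 4294/(-28751) + 20753/21646 = 4294*(-1/28751) + 20753*(1/21646) = -4294/28751 + 20753/21646 = 503721579/622344146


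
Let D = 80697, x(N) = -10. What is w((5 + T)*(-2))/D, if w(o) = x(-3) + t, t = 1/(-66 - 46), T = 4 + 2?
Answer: -1121/9038064 ≈ -0.00012403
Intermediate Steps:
T = 6
t = -1/112 (t = 1/(-112) = -1/112 ≈ -0.0089286)
w(o) = -1121/112 (w(o) = -10 - 1/112 = -1121/112)
w((5 + T)*(-2))/D = -1121/112/80697 = -1121/112*1/80697 = -1121/9038064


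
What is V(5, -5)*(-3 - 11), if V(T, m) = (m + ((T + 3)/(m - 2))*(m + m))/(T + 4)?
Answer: -10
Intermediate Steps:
V(T, m) = (m + 2*m*(3 + T)/(-2 + m))/(4 + T) (V(T, m) = (m + ((3 + T)/(-2 + m))*(2*m))/(4 + T) = (m + 2*m*(3 + T)/(-2 + m))/(4 + T))
V(5, -5)*(-3 - 11) = (-5*(4 - 5 + 2*5)/(-8 - 2*5 + 4*(-5) + 5*(-5)))*(-3 - 11) = -5*(4 - 5 + 10)/(-8 - 10 - 20 - 25)*(-14) = -5*9/(-63)*(-14) = -5*(-1/63)*9*(-14) = (5/7)*(-14) = -10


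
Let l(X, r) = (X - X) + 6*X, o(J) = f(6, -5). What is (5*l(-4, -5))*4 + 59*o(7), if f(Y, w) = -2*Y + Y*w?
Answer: -2958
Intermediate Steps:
o(J) = -42 (o(J) = 6*(-2 - 5) = 6*(-7) = -42)
l(X, r) = 6*X (l(X, r) = 0 + 6*X = 6*X)
(5*l(-4, -5))*4 + 59*o(7) = (5*(6*(-4)))*4 + 59*(-42) = (5*(-24))*4 - 2478 = -120*4 - 2478 = -480 - 2478 = -2958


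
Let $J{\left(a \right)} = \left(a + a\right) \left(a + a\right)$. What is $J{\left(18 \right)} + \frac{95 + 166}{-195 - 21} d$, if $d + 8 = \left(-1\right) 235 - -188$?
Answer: $\frac{32699}{24} \approx 1362.5$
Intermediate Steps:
$J{\left(a \right)} = 4 a^{2}$ ($J{\left(a \right)} = 2 a 2 a = 4 a^{2}$)
$d = -55$ ($d = -8 - 47 = -55$)
$J{\left(18 \right)} + \frac{95 + 166}{-195 - 21} d = 4 \cdot 18^{2} + \frac{95 + 166}{-195 - 21} \left(-55\right) = 4 \cdot 324 + \frac{261}{-216} \left(-55\right) = 1296 + 261 \left(- \frac{1}{216}\right) \left(-55\right) = 1296 - - \frac{1595}{24} = 1296 + \frac{1595}{24} = \frac{32699}{24}$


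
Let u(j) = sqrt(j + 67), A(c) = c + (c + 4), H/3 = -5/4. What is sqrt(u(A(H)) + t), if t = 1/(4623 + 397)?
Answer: sqrt(1255 + 3150050*sqrt(254))/2510 ≈ 2.8229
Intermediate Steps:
H = -15/4 (H = 3*(-5/4) = -15/4 ≈ -3.7500)
A(c) = 4 + 2*c (A(c) = c + (4 + c) = 4 + 2*c)
u(j) = sqrt(67 + j)
t = 1/5020 ≈ 0.00019920
sqrt(u(A(H)) + t) = sqrt(sqrt(67 + (4 + 2*(-15/4))) + 1/5020) = sqrt(sqrt(67 + (4 - 15/2)) + 1/5020) = sqrt(sqrt(67 - 7/2) + 1/5020) = sqrt(sqrt(127/2) + 1/5020) = sqrt(sqrt(254)/2 + 1/5020) = sqrt(1/5020 + sqrt(254)/2)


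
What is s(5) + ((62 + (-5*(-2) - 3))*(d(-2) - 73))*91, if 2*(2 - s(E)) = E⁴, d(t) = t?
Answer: -942471/2 ≈ -4.7124e+5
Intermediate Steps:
s(E) = 2 - E⁴/2
s(5) + ((62 + (-5*(-2) - 3))*(d(-2) - 73))*91 = (2 - ½*5⁴) + ((62 + (-5*(-2) - 3))*(-2 - 73))*91 = (2 - ½*625) + ((62 + (10 - 3))*(-75))*91 = (2 - 625/2) + ((62 + 7)*(-75))*91 = -621/2 + (69*(-75))*91 = -621/2 - 5175*91 = -621/2 - 470925 = -942471/2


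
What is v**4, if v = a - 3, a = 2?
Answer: 1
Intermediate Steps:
v = -1 (v = 2 - 3 = -1)
v**4 = (-1)**4 = 1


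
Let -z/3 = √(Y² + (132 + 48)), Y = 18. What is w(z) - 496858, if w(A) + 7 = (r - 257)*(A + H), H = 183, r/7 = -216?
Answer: -820592 + 31842*√14 ≈ -7.0145e+5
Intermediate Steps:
r = -1512 (r = 7*(-216) = -1512)
z = -18*√14 (z = -3*√(18² + (132 + 48)) = -3*√(324 + 180) = -18*√14 ≈ -67.350)
w(A) = -323734 - 1769*A (w(A) = -7 + (-1512 - 257)*(A + 183) = -7 - 1769*(183 + A) = -7 + (-323727 - 1769*A) = -323734 - 1769*A)
w(z) - 496858 = (-323734 - (-31842)*√14) - 496858 = (-323734 + 31842*√14) - 496858 = -820592 + 31842*√14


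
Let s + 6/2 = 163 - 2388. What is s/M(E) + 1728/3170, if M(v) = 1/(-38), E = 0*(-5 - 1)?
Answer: 134193304/1585 ≈ 84665.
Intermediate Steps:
E = 0 (E = 0*(-6) = 0)
s = -2228 (s = -3 + (163 - 2388) = -3 - 2225 = -2228)
M(v) = -1/38
s/M(E) + 1728/3170 = -2228/(-1/38) + 1728/3170 = -2228*(-38) + 1728*(1/3170) = 84664 + 864/1585 = 134193304/1585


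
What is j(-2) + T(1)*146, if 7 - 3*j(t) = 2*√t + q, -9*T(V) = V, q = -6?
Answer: -107/9 - 2*I*√2/3 ≈ -11.889 - 0.94281*I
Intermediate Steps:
T(V) = -V/9
j(t) = 13/3 - 2*√t/3 (j(t) = 7/3 - (2*√t - 6)/3 = 7/3 - (-6 + 2*√t)/3 = 7/3 + (2 - 2*√t/3) = 13/3 - 2*√t/3)
j(-2) + T(1)*146 = (13/3 - 2*I*√2/3) - ⅑*1*146 = (13/3 - 2*I*√2/3) - ⅑*146 = (13/3 - 2*I*√2/3) - 146/9 = -107/9 - 2*I*√2/3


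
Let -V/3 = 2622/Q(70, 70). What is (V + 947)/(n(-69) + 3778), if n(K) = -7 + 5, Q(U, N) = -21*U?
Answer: 116663/462560 ≈ 0.25221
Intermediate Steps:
n(K) = -2
V = 1311/245 (V = -7866/((-21*70)) = -7866/(-1470) = -7866*(-1)/1470 = -3*(-437/245) = 1311/245 ≈ 5.3510)
(V + 947)/(n(-69) + 3778) = (1311/245 + 947)/(-2 + 3778) = (233326/245)/3776 = (233326/245)*(1/3776) = 116663/462560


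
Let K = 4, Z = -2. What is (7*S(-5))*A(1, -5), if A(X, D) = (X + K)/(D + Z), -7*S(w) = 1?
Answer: 5/7 ≈ 0.71429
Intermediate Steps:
S(w) = -⅐ (S(w) = -⅐*1 = -⅐)
A(X, D) = (4 + X)/(-2 + D) (A(X, D) = (X + 4)/(D - 2) = (4 + X)/(-2 + D))
(7*S(-5))*A(1, -5) = (7*(-⅐))*((4 + 1)/(-2 - 5)) = -5/(-7) = -(-1)*5/7 = -1*(-5/7) = 5/7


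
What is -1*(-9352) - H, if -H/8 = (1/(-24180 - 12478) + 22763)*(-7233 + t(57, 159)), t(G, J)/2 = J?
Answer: -23080606413172/18329 ≈ -1.2592e+9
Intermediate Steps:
t(G, J) = 2*J
H = 23080777825980/18329 (H = -8*(1/(-24180 - 12478) + 22763)*(-7233 + 2*159) = -8*(1/(-36658) + 22763)*(-7233 + 318) = -8*(-1/36658 + 22763)*(-6915) = -3337784212*(-6915)/18329 = -8*(-5770194456495/36658) = 23080777825980/18329 ≈ 1.2592e+9)
-1*(-9352) - H = -1*(-9352) - 1*23080777825980/18329 = 9352 - 23080777825980/18329 = -23080606413172/18329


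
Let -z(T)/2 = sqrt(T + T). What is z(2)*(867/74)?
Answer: -1734/37 ≈ -46.865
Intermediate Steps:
z(T) = -2*sqrt(2)*sqrt(T) (z(T) = -2*sqrt(T + T) = -2*sqrt(2)*sqrt(T))
z(2)*(867/74) = (-2*sqrt(2)*sqrt(2))*(867/74) = -3468/74 = -4*867/74 = -1734/37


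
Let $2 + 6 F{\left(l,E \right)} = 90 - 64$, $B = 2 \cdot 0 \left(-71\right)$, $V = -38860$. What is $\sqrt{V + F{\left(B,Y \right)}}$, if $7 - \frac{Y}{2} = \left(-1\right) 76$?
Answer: $2 i \sqrt{9714} \approx 197.12 i$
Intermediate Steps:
$Y = 166$ ($Y = 14 - 2 \left(\left(-1\right) 76\right) = 14 - -152 = 14 + 152 = 166$)
$B = 0$ ($B = 0 \left(-71\right) = 0$)
$F{\left(l,E \right)} = 4$ ($F{\left(l,E \right)} = - \frac{1}{3} + \frac{90 - 64}{6} = - \frac{1}{3} + \frac{1}{6} \cdot 26 = - \frac{1}{3} + \frac{13}{3} = 4$)
$\sqrt{V + F{\left(B,Y \right)}} = \sqrt{-38860 + 4} = \sqrt{-38856} = 2 i \sqrt{9714}$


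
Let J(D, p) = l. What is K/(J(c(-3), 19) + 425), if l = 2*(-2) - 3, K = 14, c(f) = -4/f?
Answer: 7/209 ≈ 0.033493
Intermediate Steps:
l = -7 (l = -4 - 3 = -7)
J(D, p) = -7
K/(J(c(-3), 19) + 425) = 14/(-7 + 425) = 14/418 = (1/418)*14 = 7/209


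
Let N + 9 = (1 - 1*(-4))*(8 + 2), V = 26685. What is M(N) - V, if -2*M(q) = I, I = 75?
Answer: -53445/2 ≈ -26723.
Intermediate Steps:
N = 41 (N = -9 + (1 - 1*(-4))*(8 + 2) = -9 + (1 + 4)*10 = -9 + 5*10 = -9 + 50 = 41)
M(q) = -75/2 (M(q) = -½*75 = -75/2)
M(N) - V = -75/2 - 1*26685 = -75/2 - 26685 = -53445/2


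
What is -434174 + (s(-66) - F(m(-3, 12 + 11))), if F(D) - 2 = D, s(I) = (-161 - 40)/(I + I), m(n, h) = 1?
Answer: -19103721/44 ≈ -4.3418e+5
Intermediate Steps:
s(I) = -201/(2*I) (s(I) = -201*1/(2*I) = -201/(2*I))
F(D) = 2 + D
-434174 + (s(-66) - F(m(-3, 12 + 11))) = -434174 + (-201/2/(-66) - (2 + 1)) = -434174 + (-201/2*(-1/66) - 1*3) = -434174 + (67/44 - 3) = -434174 - 65/44 = -19103721/44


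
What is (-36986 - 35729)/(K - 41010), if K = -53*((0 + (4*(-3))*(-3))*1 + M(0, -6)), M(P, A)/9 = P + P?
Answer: 72715/42918 ≈ 1.6943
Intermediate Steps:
M(P, A) = 18*P (M(P, A) = 9*(P + P) = 9*(2*P) = 18*P)
K = -1908 (K = -53*((0 + (4*(-3))*(-3))*1 + 18*0) = -53*((0 - 12*(-3))*1 + 0) = -53*((0 + 36)*1 + 0) = -53*(36*1 + 0) = -53*(36 + 0) = -53*36 = -1908)
(-36986 - 35729)/(K - 41010) = (-36986 - 35729)/(-1908 - 41010) = -72715/(-42918) = -72715*(-1/42918) = 72715/42918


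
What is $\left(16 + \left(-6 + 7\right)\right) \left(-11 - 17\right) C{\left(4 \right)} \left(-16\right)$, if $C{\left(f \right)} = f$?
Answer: $30464$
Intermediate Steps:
$\left(16 + \left(-6 + 7\right)\right) \left(-11 - 17\right) C{\left(4 \right)} \left(-16\right) = \left(16 + \left(-6 + 7\right)\right) \left(-11 - 17\right) 4 \left(-16\right) = \left(16 + 1\right) \left(-28\right) 4 \left(-16\right) = 17 \left(-28\right) 4 \left(-16\right) = \left(-476\right) 4 \left(-16\right) = \left(-1904\right) \left(-16\right) = 30464$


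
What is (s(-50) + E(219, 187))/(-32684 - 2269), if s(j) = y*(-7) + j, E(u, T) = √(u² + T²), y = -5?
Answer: 5/11651 - √82930/34953 ≈ -0.0078098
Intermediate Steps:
E(u, T) = √(T² + u²)
s(j) = 35 + j (s(j) = -5*(-7) + j = 35 + j)
(s(-50) + E(219, 187))/(-32684 - 2269) = ((35 - 50) + √(187² + 219²))/(-32684 - 2269) = (-15 + √(34969 + 47961))/(-34953) = (-15 + √82930)*(-1/34953) = 5/11651 - √82930/34953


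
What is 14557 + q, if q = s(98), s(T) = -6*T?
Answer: 13969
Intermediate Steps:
q = -588 (q = -6*98 = -588)
14557 + q = 14557 - 588 = 13969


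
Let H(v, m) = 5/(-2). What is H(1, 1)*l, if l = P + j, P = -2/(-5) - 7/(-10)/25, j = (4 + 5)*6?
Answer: -13607/100 ≈ -136.07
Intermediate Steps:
j = 54 (j = 9*6 = 54)
P = 107/250 (P = -2*(-⅕) - 7*(-⅒)*(1/25) = ⅖ + (7/10)*(1/25) = ⅖ + 7/250 = 107/250 ≈ 0.42800)
H(v, m) = -5/2 (H(v, m) = 5*(-½) = -5/2)
l = 13607/250 (l = 107/250 + 54 = 13607/250 ≈ 54.428)
H(1, 1)*l = -5/2*13607/250 = -13607/100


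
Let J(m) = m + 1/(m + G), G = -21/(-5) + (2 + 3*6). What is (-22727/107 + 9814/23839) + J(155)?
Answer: -130237905975/2285492608 ≈ -56.985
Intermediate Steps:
G = 121/5 (G = -21*(-1)/5 + (2 + 18) = -7*(-⅗) + 20 = 21/5 + 20 = 121/5 ≈ 24.200)
J(m) = m + 1/(121/5 + m) (J(m) = m + 1/(m + 121/5) = m + 1/(121/5 + m))
(-22727/107 + 9814/23839) + J(155) = (-22727/107 + 9814/23839) + (5 + 5*155² + 121*155)/(121 + 5*155) = (-22727*1/107 + 9814*(1/23839)) + (5 + 5*24025 + 18755)/(121 + 775) = (-22727/107 + 9814/23839) + (5 + 120125 + 18755)/896 = -540738855/2550773 + (1/896)*138885 = -540738855/2550773 + 138885/896 = -130237905975/2285492608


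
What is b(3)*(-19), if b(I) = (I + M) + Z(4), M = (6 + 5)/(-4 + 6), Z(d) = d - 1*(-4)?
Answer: -627/2 ≈ -313.50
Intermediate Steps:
Z(d) = 4 + d (Z(d) = d + 4 = 4 + d)
M = 11/2 ≈ 5.5000
b(I) = 27/2 + I (b(I) = (I + 11/2) + (4 + 4) = (11/2 + I) + 8 = 27/2 + I)
b(3)*(-19) = (27/2 + 3)*(-19) = (33/2)*(-19) = -627/2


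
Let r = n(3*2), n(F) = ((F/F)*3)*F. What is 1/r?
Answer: 1/18 ≈ 0.055556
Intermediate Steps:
n(F) = 3*F (n(F) = (1*3)*F = 3*F)
r = 18 (r = 3*(3*2) = 3*6 = 18)
1/r = 1/18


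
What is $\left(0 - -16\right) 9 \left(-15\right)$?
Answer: $-2160$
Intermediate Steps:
$\left(0 - -16\right) 9 \left(-15\right) = \left(0 + 16\right) 9 \left(-15\right) = 16 \cdot 9 \left(-15\right) = 144 \left(-15\right) = -2160$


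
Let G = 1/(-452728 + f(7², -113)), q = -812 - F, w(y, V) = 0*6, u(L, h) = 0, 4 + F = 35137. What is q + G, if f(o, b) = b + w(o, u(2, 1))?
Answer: -16277369746/452841 ≈ -35945.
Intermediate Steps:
F = 35133 (F = -4 + 35137 = 35133)
w(y, V) = 0
q = -35945 (q = -812 - 1*35133 = -812 - 35133 = -35945)
f(o, b) = b (f(o, b) = b + 0 = b)
G = -1/452841 (G = 1/(-452728 - 113) = 1/(-452841) = -1/452841 ≈ -2.2083e-6)
q + G = -35945 - 1/452841 = -16277369746/452841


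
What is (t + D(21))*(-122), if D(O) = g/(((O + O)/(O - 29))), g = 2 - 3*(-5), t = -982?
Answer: 2524180/21 ≈ 1.2020e+5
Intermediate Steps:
g = 17 (g = 2 + 15 = 17)
D(O) = 17*(-29 + O)/(2*O) (D(O) = 17/(((O + O)/(O - 29))) = 17/(((2*O)/(-29 + O))) = 17/((2*O/(-29 + O))) = 17*((-29 + O)/(2*O)) = 17*(-29 + O)/(2*O))
(t + D(21))*(-122) = (-982 + (17/2)*(-29 + 21)/21)*(-122) = (-982 + (17/2)*(1/21)*(-8))*(-122) = (-982 - 68/21)*(-122) = -20690/21*(-122) = 2524180/21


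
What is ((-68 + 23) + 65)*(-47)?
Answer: -940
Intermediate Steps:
((-68 + 23) + 65)*(-47) = (-45 + 65)*(-47) = 20*(-47) = -940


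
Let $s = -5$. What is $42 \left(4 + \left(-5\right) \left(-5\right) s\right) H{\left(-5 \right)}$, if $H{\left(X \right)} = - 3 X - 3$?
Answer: $-60984$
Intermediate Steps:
$H{\left(X \right)} = -3 - 3 X$
$42 \left(4 + \left(-5\right) \left(-5\right) s\right) H{\left(-5 \right)} = 42 \left(4 + \left(-5\right) \left(-5\right) \left(-5\right)\right) \left(-3 - -15\right) = 42 \left(4 + 25 \left(-5\right)\right) \left(-3 + 15\right) = 42 \left(4 - 125\right) 12 = 42 \left(-121\right) 12 = \left(-5082\right) 12 = -60984$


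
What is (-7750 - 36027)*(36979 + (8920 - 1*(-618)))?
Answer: -2036374709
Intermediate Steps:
(-7750 - 36027)*(36979 + (8920 - 1*(-618))) = -43777*(36979 + (8920 + 618)) = -43777*(36979 + 9538) = -43777*46517 = -2036374709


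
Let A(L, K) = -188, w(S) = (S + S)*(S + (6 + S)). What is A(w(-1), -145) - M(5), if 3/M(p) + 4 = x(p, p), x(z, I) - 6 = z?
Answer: -1319/7 ≈ -188.43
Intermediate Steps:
w(S) = 2*S*(6 + 2*S) (w(S) = (2*S)*(6 + 2*S) = 2*S*(6 + 2*S))
x(z, I) = 6 + z
M(p) = 3/(2 + p) (M(p) = 3/(-4 + (6 + p)) = 3/(2 + p))
A(w(-1), -145) - M(5) = -188 - 3/(2 + 5) = -188 - 3/7 = -1319/7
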